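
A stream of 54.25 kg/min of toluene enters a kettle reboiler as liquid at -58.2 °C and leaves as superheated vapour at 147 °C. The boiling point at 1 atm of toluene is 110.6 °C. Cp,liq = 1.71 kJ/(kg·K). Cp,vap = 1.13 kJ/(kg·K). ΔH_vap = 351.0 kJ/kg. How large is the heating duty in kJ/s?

Q = 616 kJ/s

liquid -58.2→110.6 °C: 288.65 kJ/kg
vaporisation at 110.6 °C: 351 kJ/kg
vapour 110.6→147 °C: 41.132 kJ/kg
Δh = 288.65 + 351 + 41.132 = 680.78 kJ/kg
Q = ṁ·Δh = 54.25 kg/min × 680.78 kJ/kg = 36932 kJ/min
|Q| = 615.54 kW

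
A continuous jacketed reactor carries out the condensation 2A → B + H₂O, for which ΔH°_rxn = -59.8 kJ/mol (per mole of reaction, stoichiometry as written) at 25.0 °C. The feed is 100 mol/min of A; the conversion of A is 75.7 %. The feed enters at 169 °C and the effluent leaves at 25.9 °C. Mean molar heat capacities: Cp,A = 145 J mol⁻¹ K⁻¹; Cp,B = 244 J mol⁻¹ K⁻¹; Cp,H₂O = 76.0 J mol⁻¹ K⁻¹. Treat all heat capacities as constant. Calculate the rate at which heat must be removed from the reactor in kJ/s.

Q_out = 72.3 kJ/s

Extent of reaction ξ = 0.757 × 100 / 2 = 37.85 mol/min
Reaction term: ξ·ΔH°_rxn = 37.85 × -59.8 = -2263.4 kJ/min
Sensible, feed 169→25 °C: -2088 kJ/min
Outlet flows (mol/min): A 24.3, B 37.85, H₂O 37.85
Sensible, products 25→25.9 °C: 14.072 kJ/min
Q = ΔH = -4337.4 kJ/min = -72.289 kW
Heat removed = 72.289 kJ/s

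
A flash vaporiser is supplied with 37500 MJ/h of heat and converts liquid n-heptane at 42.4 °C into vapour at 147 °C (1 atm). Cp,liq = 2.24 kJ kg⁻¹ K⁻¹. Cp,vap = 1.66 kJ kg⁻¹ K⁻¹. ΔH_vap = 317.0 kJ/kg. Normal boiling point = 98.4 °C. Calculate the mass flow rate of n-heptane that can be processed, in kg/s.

Δh = 2.24×(98.4−42.4) + 317.0 + 1.66×(147−98.4) = 523.12 kJ/kg
Q = 37500 MJ/h = 10417 kJ/s = 10417 kJ/s
ṁ = Q/Δh = 10417 / 523.12 = 19.913 kg/s

ṁ = 19.9 kg/s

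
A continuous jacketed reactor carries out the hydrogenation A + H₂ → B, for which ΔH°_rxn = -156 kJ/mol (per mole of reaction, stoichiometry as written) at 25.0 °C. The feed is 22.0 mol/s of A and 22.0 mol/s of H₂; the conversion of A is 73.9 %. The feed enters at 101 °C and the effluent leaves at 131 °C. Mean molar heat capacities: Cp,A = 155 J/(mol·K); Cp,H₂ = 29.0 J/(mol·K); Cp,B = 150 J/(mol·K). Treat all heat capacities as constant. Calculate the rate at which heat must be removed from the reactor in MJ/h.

Extent of reaction ξ = 0.739 × 22.0 = 16.258 mol/s
Reaction term: ξ·ΔH°_rxn = 16.258 × -156 = -2536.2 kJ/s
Sensible, feed 101→25 °C: -307.65 kJ/s
Outlet flows (mol/s): A 5.742, H₂ 5.742, B 16.258
Sensible, products 25→131 °C: 370.49 kJ/s
Q = ΔH = -2473.4 kJ/s = -2473.4 kW
Heat removed = 8904.2 MJ/h

Q_out = 8900 MJ/h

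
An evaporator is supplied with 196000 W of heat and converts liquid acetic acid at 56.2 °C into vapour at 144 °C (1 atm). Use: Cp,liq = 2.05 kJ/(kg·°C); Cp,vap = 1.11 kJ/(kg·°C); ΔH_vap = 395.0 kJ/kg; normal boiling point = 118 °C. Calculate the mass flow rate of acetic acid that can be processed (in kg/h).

ṁ = 1280 kg/h

Δh = 2.05×(118−56.2) + 395.0 + 1.11×(144−118) = 550.55 kJ/kg
Q = 196000 W = 196 kJ/s = 705600 kJ/h
ṁ = Q/Δh = 705600 / 550.55 = 1281.6 kg/h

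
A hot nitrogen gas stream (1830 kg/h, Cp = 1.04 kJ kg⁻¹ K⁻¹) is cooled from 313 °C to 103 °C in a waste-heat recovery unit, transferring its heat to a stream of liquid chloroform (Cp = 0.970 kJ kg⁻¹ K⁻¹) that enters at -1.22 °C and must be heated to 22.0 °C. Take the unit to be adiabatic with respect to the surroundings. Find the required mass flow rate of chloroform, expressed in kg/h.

Heat released by hot stream: Q = 1830 × 1.04 × (313 − 103) = 399670 kJ/h
Energy balance on cold side (adiabatic exchanger): Q = ṁ_c·Cp_c·(T_c,out − T_c,in)
ṁ_c = 399670 / [0.970 × (22.0 − -1.22)] = 17745 kg/h

ṁ_c = 17700 kg/h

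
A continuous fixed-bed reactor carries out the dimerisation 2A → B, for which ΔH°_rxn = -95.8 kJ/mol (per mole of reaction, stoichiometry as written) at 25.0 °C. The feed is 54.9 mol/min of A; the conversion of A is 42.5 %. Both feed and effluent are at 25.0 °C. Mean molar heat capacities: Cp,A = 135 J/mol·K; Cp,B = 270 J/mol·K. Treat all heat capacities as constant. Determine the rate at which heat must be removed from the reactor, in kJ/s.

Q_out = 18.6 kJ/s

Extent of reaction ξ = 0.425 × 54.9 / 2 = 11.666 mol/min
Reaction term: ξ·ΔH°_rxn = 11.666 × -95.8 = -1117.6 kJ/min
Q = ΔH = -1117.6 kJ/min = -18.627 kW
Heat removed = 18.627 kJ/s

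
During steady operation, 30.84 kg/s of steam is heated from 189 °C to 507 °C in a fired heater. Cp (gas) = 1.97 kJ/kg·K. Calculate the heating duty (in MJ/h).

Q = ṁ·Cp·ΔT = 30.84 × 1.97 × (507 − 189) = 19320 kJ/s
Heating duty = 69552 MJ/h

Q = 69600 MJ/h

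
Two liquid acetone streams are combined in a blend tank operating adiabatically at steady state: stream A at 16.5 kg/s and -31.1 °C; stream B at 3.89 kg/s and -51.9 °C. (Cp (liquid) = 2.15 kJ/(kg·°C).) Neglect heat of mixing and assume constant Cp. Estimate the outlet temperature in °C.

No heat crosses the boundary, so H_out = H_in.
T_out = Σ ṁᵢCp,ᵢTᵢ / Σ ṁᵢCp,ᵢ
      = -1537.3 / 43.839 = -35.068 °C

T_out = -35.1 °C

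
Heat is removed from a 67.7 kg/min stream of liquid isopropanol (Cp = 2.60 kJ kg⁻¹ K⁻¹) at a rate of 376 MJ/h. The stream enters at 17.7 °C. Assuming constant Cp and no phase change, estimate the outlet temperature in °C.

T_out = -17.9 °C

Q = 376 MJ/h = 6266.7 kJ/min
ΔT = Q/(ṁ·Cp) = 6266.7/(67.7×2.60) = 35.602 K
T_out = 17.7 − 35.602 = -17.902 °C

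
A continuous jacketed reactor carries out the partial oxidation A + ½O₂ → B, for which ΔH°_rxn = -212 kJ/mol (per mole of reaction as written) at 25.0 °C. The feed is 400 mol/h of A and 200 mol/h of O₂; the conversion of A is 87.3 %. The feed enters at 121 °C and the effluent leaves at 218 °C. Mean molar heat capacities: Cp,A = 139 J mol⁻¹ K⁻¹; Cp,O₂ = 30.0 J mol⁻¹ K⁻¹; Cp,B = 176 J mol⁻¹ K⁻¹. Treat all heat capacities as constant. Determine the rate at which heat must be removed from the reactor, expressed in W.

Extent of reaction ξ = 0.873 × 400 = 349.2 mol/h
Reaction term: ξ·ΔH°_rxn = 349.2 × -212 = -74030 kJ/h
Sensible, feed 121→25 °C: -5913.6 kJ/h
Outlet flows (mol/h): A 50.8, O₂ 25.4, B 349.2
Sensible, products 25→218 °C: 13372 kJ/h
Q = ΔH = -66572 kJ/h = -18.492 kW
Heat removed = 18492 W

Q_out = 18500 W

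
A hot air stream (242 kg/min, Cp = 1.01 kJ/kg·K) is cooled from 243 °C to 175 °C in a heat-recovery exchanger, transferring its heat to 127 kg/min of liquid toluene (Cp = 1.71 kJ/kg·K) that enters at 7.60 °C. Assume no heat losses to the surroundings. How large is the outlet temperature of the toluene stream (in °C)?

T_c,out = 84.1 °C

Heat released by hot stream: Q = 242 × 1.01 × (243 − 175) = 16621 kJ/min
Energy balance on cold side (adiabatic exchanger): Q = ṁ_c·Cp_c·(T_c,out − T_c,in)
T_c,out = 7.60 + 16621/(127 × 1.71) = 84.132 °C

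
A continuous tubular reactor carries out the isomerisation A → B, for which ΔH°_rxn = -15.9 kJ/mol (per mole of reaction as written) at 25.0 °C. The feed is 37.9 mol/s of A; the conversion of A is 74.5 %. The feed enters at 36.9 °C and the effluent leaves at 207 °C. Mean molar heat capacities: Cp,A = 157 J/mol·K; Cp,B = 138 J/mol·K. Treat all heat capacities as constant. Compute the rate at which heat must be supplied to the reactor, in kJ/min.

Extent of reaction ξ = 0.745 × 37.9 = 28.235 mol/s
Reaction term: ξ·ΔH°_rxn = 28.235 × -15.9 = -448.94 kJ/s
Sensible, feed 36.9→25 °C: -70.809 kJ/s
Outlet flows (mol/s): A 9.6645, B 28.235
Sensible, products 25→207 °C: 985.32 kJ/s
Q = ΔH = 465.56 kJ/s = 465.56 kW
Heat supplied = 27934 kJ/min

Q_in = 27900 kJ/min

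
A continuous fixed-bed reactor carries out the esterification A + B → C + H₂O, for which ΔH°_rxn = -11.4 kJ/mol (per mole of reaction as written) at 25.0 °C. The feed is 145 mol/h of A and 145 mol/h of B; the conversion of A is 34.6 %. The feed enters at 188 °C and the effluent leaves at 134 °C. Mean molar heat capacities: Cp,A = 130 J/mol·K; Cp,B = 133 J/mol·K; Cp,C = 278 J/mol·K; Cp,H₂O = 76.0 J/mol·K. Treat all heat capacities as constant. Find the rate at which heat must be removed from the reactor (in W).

Q_out = 593 W

Extent of reaction ξ = 0.346 × 145 = 50.17 mol/h
Reaction term: ξ·ΔH°_rxn = 50.17 × -11.4 = -571.94 kJ/h
Sensible, feed 188→25 °C: -6216 kJ/h
Outlet flows (mol/h): A 94.83, B 94.83, C 50.17, H₂O 50.17
Sensible, products 25→134 °C: 4654.4 kJ/h
Q = ΔH = -2133.6 kJ/h = -0.59266 kW
Heat removed = 592.66 W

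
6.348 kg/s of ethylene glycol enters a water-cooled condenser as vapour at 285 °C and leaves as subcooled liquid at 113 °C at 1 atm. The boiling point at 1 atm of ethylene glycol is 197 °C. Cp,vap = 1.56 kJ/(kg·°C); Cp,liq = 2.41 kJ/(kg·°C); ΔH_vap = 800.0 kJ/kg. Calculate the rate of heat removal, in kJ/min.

Q_c = 434000 kJ/min

vapour 285→197 °C: -137.28 kJ/kg
condensation at 197 °C: -800 kJ/kg
liquid 197→113 °C: -202.44 kJ/kg
Δh = -137.28 + -800 + -202.44 = -1139.7 kJ/kg
Q = ṁ·Δh = 6.348 kg/s × -1139.7 kJ/kg = -7234.9 kJ/s
|Q| = 7234.9 kW = 434100 kJ/min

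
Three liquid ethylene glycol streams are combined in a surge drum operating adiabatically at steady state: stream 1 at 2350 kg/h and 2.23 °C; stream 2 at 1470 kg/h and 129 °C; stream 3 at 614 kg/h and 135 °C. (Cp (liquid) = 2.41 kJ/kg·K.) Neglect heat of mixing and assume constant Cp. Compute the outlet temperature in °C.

T_out = 62.6 °C

Energy balance with Q = 0: Σ ṁᵢCp,ᵢ(T_out − Tᵢ) = 0
Σ ṁᵢCp,ᵢTᵢ = 2350×2.41×2.23 + 1470×2.41×129 + 614×2.41×135 = 669400
Σ ṁᵢCp,ᵢ = 2350×2.41 + 1470×2.41 + 614×2.41 = 10686
T_out = 669400 / 10686 = 62.643 °C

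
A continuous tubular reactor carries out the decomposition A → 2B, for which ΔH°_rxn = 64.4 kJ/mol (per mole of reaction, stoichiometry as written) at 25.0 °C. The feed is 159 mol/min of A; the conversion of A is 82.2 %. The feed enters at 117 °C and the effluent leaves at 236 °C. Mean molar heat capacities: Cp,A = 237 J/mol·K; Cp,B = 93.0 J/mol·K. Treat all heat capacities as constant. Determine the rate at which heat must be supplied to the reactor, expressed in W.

Q_in = 192000 W

Extent of reaction ξ = 0.822 × 159 = 130.7 mol/min
Reaction term: ξ·ΔH°_rxn = 130.7 × 64.4 = 8417 kJ/min
Sensible, feed 117→25 °C: -3466.8 kJ/min
Outlet flows (mol/min): A 28.302, B 261.4
Sensible, products 25→236 °C: 6544.7 kJ/min
Q = ΔH = 11495 kJ/min = 191.58 kW
Heat supplied = 191580 W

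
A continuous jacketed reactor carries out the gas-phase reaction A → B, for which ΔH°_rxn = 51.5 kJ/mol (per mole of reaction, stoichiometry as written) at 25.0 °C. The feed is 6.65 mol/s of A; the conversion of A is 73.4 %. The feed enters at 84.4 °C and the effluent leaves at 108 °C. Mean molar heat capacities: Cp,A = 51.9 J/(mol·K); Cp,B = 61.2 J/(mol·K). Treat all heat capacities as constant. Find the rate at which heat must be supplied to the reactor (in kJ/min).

Extent of reaction ξ = 0.734 × 6.65 = 4.8811 mol/s
Reaction term: ξ·ΔH°_rxn = 4.8811 × 51.5 = 251.38 kJ/s
Sensible, feed 84.4→25 °C: -20.501 kJ/s
Outlet flows (mol/s): A 1.7689, B 4.8811
Sensible, products 25→108 °C: 32.414 kJ/s
Q = ΔH = 263.29 kJ/s = 263.29 kW
Heat supplied = 15797 kJ/min

Q_in = 15800 kJ/min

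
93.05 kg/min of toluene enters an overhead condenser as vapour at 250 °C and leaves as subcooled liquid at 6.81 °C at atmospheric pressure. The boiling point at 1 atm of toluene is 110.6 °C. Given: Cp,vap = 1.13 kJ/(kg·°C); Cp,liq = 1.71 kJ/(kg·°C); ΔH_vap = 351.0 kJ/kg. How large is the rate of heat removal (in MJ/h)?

Q_c = 3830 MJ/h

vapour 250→110.6 °C: -157.52 kJ/kg
condensation at 110.6 °C: -351 kJ/kg
liquid 110.6→6.81 °C: -177.48 kJ/kg
Δh = -157.52 + -351 + -177.48 = -686 kJ/kg
Q = ṁ·Δh = 93.05 kg/min × -686 kJ/kg = -63833 kJ/min
|Q| = 1063.9 kW = 3830 MJ/h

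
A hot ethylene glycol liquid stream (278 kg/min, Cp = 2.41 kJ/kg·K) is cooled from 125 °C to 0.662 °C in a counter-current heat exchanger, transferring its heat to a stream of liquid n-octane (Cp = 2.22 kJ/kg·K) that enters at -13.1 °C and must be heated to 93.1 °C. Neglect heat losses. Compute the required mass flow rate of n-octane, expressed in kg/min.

Heat released by hot stream: Q = 278 × 2.41 × (125 − 0.662) = 83304 kJ/min
Energy balance on cold side (adiabatic exchanger): Q = ṁ_c·Cp_c·(T_c,out − T_c,in)
ṁ_c = 83304 / [2.22 × (93.1 − -13.1)] = 353.34 kg/min

ṁ_c = 353 kg/min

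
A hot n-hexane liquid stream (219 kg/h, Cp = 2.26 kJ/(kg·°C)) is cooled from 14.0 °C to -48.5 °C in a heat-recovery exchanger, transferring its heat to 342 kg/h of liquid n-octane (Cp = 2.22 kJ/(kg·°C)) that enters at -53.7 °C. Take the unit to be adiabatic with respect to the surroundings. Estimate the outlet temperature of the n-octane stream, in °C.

Heat released by hot stream: Q = 219 × 2.26 × (14.0 − -48.5) = 30934 kJ/h
Energy balance on cold side (adiabatic exchanger): Q = ṁ_c·Cp_c·(T_c,out − T_c,in)
T_c,out = -53.7 + 30934/(342 × 2.22) = -12.957 °C

T_c,out = -13.0 °C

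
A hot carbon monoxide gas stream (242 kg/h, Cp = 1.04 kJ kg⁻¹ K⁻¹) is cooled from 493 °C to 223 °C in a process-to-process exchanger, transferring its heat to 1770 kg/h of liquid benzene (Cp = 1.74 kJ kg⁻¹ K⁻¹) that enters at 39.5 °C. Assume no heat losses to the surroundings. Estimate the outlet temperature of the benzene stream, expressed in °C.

T_c,out = 61.6 °C

Heat released by hot stream: Q = 242 × 1.04 × (493 − 223) = 67954 kJ/h
Energy balance on cold side (adiabatic exchanger): Q = ṁ_c·Cp_c·(T_c,out − T_c,in)
T_c,out = 39.5 + 67954/(1770 × 1.74) = 61.564 °C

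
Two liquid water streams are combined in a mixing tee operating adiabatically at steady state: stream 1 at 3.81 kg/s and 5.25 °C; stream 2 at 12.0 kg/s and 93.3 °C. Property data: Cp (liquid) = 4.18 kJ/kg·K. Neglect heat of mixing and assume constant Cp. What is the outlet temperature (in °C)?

Adiabatic, steady state ⇒ Σ ṁᵢCp,ᵢ(T_out − Tᵢ) = 0
T_out = Σ ṁᵢCp,ᵢTᵢ / Σ ṁᵢCp,ᵢ
      = 4763.5 / 66.086 = 72.081 °C

T_out = 72.1 °C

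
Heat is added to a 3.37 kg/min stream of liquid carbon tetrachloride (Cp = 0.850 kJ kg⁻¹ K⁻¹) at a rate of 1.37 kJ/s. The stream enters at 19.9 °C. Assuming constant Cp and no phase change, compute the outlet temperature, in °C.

Q = 1.37 kJ/s = 82.2 kJ/min
ΔT = Q/(ṁ·Cp) = 82.2/(3.37×0.850) = 28.696 K
T_out = 19.9 + 28.696 = 48.596 °C

T_out = 48.6 °C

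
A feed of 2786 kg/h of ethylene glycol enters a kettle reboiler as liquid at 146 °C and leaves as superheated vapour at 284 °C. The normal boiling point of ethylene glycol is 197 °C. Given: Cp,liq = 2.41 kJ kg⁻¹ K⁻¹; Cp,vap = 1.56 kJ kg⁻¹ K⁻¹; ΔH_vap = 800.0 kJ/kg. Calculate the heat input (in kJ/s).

liquid 146→197 °C: 122.91 kJ/kg
vaporisation at 197 °C: 800 kJ/kg
vapour 197→284 °C: 135.72 kJ/kg
Δh = 122.91 + 800 + 135.72 = 1058.6 kJ/kg
Q = ṁ·Δh = 2786 kg/h × 1058.6 kJ/kg = 2.9493e+06 kJ/h
|Q| = 819.26 kW

Q = 819 kJ/s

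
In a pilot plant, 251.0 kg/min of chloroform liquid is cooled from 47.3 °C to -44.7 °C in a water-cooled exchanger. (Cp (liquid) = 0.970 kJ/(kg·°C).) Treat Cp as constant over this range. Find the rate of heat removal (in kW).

Q_c = 373 kW

Q = ṁ·Cp·ΔT = 251.0 × 0.970 × (-44.7 − 47.3) = -22399 kJ/min
Converting: 22399 / 60 s = 373.32 kW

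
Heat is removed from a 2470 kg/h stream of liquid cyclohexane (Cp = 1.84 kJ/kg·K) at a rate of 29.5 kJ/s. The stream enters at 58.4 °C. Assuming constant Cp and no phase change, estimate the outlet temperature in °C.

T_out = 35.0 °C

Q = 29.5 kJ/s = 106200 kJ/h
ΔT = Q/(ṁ·Cp) = 106200/(2470×1.84) = 23.367 K
T_out = 58.4 − 23.367 = 35.033 °C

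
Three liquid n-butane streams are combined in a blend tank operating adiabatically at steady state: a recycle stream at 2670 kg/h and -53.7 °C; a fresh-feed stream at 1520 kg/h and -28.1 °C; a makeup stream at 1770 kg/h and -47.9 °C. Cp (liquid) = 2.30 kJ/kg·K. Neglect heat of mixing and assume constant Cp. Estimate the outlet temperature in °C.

No heat crosses the boundary, so H_out = H_in.
Σ ṁᵢCp,ᵢTᵢ = 2670×2.30×-53.7 + 1520×2.30×-28.1 + 1770×2.30×-47.9 = -623010
Σ ṁᵢCp,ᵢ = 2670×2.30 + 1520×2.30 + 1770×2.30 = 13708
T_out = -623010 / 13708 = -45.449 °C

T_out = -45.4 °C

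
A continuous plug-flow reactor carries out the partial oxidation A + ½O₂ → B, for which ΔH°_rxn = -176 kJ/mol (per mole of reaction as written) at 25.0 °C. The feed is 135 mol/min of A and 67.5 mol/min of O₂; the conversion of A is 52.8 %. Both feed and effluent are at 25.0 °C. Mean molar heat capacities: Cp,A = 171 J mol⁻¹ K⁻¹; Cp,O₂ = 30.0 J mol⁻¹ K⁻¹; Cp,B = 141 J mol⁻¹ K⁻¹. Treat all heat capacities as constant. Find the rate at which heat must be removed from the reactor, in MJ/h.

Extent of reaction ξ = 0.528 × 135 = 71.28 mol/min
Reaction term: ξ·ΔH°_rxn = 71.28 × -176 = -12545 kJ/min
Q = ΔH = -12545 kJ/min = -209.09 kW
Heat removed = 752.72 MJ/h

Q_out = 753 MJ/h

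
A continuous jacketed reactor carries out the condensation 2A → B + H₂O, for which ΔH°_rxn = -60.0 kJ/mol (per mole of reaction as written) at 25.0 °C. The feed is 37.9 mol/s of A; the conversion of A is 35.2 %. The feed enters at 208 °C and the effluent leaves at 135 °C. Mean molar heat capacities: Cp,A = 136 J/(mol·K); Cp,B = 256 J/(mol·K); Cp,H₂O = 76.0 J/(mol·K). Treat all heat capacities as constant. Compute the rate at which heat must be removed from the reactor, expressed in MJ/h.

Extent of reaction ξ = 0.352 × 37.9 / 2 = 6.6704 mol/s
Reaction term: ξ·ΔH°_rxn = 6.6704 × -60.0 = -400.22 kJ/s
Sensible, feed 208→25 °C: -943.26 kJ/s
Outlet flows (mol/s): A 24.559, B 6.6704, H₂O 6.6704
Sensible, products 25→135 °C: 611.01 kJ/s
Q = ΔH = -732.47 kJ/s = -732.47 kW
Heat removed = 2636.9 MJ/h

Q_out = 2640 MJ/h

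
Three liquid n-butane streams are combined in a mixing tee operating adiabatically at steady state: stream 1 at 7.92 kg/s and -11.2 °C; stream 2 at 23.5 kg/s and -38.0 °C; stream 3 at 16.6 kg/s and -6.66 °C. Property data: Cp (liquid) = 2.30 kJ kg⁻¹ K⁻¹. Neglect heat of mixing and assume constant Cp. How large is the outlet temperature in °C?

No heat crosses the boundary, so H_out = H_in.
T_out = Σ ṁᵢCp,ᵢTᵢ / Σ ṁᵢCp,ᵢ
      = -2512.2 / 110.45 = -22.746 °C

T_out = -22.7 °C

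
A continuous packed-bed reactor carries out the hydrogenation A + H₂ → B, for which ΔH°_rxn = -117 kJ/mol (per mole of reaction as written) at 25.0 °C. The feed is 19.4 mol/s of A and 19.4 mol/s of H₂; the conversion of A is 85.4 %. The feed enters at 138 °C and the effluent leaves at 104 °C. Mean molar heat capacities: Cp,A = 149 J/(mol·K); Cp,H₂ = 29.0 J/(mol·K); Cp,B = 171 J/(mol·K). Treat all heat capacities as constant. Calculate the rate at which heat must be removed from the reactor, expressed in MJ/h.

Q_out = 7430 MJ/h

Extent of reaction ξ = 0.854 × 19.4 = 16.568 mol/s
Reaction term: ξ·ΔH°_rxn = 16.568 × -117 = -1938.4 kJ/s
Sensible, feed 138→25 °C: -390.21 kJ/s
Outlet flows (mol/s): A 2.8324, H₂ 2.8324, B 16.568
Sensible, products 25→104 °C: 263.64 kJ/s
Q = ΔH = -2065 kJ/s = -2065 kW
Heat removed = 7433.9 MJ/h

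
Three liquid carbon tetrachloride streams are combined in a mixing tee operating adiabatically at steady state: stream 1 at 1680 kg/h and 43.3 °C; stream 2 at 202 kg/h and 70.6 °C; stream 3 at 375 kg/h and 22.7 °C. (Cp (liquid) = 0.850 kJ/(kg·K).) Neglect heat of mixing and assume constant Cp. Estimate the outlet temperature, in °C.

T_out = 42.3 °C

Adiabatic, steady state ⇒ Σ ṁᵢCp,ᵢ(T_out − Tᵢ) = 0
Σ ṁᵢCp,ᵢTᵢ = 1680×0.850×43.3 + 202×0.850×70.6 + 375×0.850×22.7 = 81190
Σ ṁᵢCp,ᵢ = 1680×0.850 + 202×0.850 + 375×0.850 = 1918.5
T_out = 81190 / 1918.5 = 42.321 °C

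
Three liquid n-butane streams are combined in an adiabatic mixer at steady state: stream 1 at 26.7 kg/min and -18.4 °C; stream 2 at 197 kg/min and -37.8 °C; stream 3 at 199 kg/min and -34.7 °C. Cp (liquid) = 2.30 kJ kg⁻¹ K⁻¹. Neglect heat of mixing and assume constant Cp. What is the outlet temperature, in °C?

T_out = -35.1 °C

No heat crosses the boundary, so H_out = H_in.
T_out = Σ ṁᵢCp,ᵢTᵢ / Σ ṁᵢCp,ᵢ
      = -34139 / 972.21 = -35.115 °C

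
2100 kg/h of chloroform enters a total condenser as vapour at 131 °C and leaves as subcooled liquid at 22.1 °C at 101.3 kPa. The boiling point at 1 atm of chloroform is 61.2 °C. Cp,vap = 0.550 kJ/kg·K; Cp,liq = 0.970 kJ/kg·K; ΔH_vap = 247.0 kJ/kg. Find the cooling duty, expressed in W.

vapour 131→61.2 °C: -38.39 kJ/kg
condensation at 61.2 °C: -247 kJ/kg
liquid 61.2→22.1 °C: -37.927 kJ/kg
Δh = -38.39 + -247 + -37.927 = -323.32 kJ/kg
Q = ṁ·Δh = 2100 kg/h × -323.32 kJ/kg = -678970 kJ/h
|Q| = 188.6 kW = 188600 W

Q_c = 189000 W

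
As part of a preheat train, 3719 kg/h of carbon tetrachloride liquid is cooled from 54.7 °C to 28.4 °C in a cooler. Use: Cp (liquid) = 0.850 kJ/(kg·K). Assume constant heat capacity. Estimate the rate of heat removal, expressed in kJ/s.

Q = ṁ·Cp·ΔT = 3719 × 0.850 × (28.4 − 54.7) = -83138 kJ/h
Converting: 83138 / 3600 s = 23.094 kW

Q_c = 23.1 kJ/s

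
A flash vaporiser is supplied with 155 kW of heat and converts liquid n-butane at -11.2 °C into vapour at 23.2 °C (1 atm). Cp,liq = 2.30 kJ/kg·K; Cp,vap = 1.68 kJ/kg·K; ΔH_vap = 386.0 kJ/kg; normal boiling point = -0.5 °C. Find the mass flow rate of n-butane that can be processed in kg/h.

ṁ = 1240 kg/h

Δh = 2.30×(-0.5−-11.2) + 386.0 + 1.68×(23.2−-0.5) = 450.43 kJ/kg
Q = 155 kW = 155 kJ/s = 558000 kJ/h
ṁ = Q/Δh = 558000 / 450.43 = 1238.8 kg/h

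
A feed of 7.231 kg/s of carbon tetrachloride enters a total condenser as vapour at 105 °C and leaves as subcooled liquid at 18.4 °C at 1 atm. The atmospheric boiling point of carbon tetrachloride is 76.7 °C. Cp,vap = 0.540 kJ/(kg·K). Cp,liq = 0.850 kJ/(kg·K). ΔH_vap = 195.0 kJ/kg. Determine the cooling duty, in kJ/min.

Q_c = 113000 kJ/min

vapour 105→76.7 °C: -15.282 kJ/kg
condensation at 76.7 °C: -195 kJ/kg
liquid 76.7→18.4 °C: -49.555 kJ/kg
Δh = -15.282 + -195 + -49.555 = -259.84 kJ/kg
Q = ṁ·Δh = 7.231 kg/s × -259.84 kJ/kg = -1878.9 kJ/s
|Q| = 1878.9 kW = 112730 kJ/min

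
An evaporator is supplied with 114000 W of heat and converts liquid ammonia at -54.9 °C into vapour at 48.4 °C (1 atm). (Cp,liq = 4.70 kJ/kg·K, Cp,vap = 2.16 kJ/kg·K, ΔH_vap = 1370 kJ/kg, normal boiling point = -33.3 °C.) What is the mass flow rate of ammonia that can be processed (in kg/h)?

Δh = 4.70×(-33.3−-54.9) + 1370 + 2.16×(48.4−-33.3) = 1648 kJ/kg
Q = 114000 W = 114 kJ/s = 410400 kJ/h
ṁ = Q/Δh = 410400 / 1648 = 249.03 kg/h

ṁ = 249 kg/h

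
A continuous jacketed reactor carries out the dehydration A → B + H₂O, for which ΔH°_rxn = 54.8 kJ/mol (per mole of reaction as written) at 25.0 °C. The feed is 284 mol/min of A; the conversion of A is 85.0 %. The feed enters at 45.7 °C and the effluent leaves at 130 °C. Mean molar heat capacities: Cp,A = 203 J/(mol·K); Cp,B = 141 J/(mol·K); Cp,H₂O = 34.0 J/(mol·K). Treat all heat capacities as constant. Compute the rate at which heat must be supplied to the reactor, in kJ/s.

Extent of reaction ξ = 0.850 × 284 = 241.4 mol/min
Reaction term: ξ·ΔH°_rxn = 241.4 × 54.8 = 13229 kJ/min
Sensible, feed 45.7→25 °C: -1193.4 kJ/min
Outlet flows (mol/min): A 42.6, B 241.4, H₂O 241.4
Sensible, products 25→130 °C: 5343.7 kJ/min
Q = ΔH = 17379 kJ/min = 289.65 kW
Heat supplied = 289.65 kJ/s

Q_in = 290 kJ/s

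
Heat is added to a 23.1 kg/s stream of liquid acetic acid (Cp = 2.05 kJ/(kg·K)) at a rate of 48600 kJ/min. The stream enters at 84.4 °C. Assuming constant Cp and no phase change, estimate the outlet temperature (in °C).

Q = 48600 kJ/min = 810 kJ/s
ΔT = Q/(ṁ·Cp) = 810/(23.1×2.05) = 17.105 K
T_out = 84.4 + 17.105 = 101.5 °C

T_out = 102 °C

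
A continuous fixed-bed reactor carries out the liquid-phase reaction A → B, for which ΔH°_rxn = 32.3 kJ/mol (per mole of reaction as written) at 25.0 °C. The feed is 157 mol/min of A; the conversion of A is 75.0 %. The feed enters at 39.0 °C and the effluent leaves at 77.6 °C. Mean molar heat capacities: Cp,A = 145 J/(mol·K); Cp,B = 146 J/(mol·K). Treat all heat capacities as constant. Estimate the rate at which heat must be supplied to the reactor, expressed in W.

Q_in = 78100 W

Extent of reaction ξ = 0.750 × 157 = 117.75 mol/min
Reaction term: ξ·ΔH°_rxn = 117.75 × 32.3 = 3803.3 kJ/min
Sensible, feed 39.0→25 °C: -318.71 kJ/min
Outlet flows (mol/min): A 39.25, B 117.75
Sensible, products 25→77.6 °C: 1203.6 kJ/min
Q = ΔH = 4688.2 kJ/min = 78.137 kW
Heat supplied = 78137 W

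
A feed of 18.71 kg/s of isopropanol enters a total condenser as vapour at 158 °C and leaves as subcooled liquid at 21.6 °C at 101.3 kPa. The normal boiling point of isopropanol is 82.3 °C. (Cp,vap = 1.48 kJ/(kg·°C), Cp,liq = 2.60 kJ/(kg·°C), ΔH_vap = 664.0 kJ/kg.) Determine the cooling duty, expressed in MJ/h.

vapour 158→82.3 °C: -112.04 kJ/kg
condensation at 82.3 °C: -664 kJ/kg
liquid 82.3→21.6 °C: -157.82 kJ/kg
Δh = -112.04 + -664 + -157.82 = -933.86 kJ/kg
Q = ṁ·Δh = 18.71 kg/s × -933.86 kJ/kg = -17472 kJ/s
|Q| = 17472 kW = 62901 MJ/h

Q_c = 62900 MJ/h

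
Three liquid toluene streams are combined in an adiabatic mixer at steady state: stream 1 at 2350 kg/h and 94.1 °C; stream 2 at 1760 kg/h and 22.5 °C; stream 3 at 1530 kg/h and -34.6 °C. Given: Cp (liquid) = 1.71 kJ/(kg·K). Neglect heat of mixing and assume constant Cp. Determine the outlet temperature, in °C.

T_out = 36.8 °C

Adiabatic, steady state ⇒ Σ ṁᵢCp,ᵢ(T_out − Tᵢ) = 0
T_out = Σ ṁᵢCp,ᵢTᵢ / Σ ṁᵢCp,ᵢ
      = 355330 / 9644.4 = 36.843 °C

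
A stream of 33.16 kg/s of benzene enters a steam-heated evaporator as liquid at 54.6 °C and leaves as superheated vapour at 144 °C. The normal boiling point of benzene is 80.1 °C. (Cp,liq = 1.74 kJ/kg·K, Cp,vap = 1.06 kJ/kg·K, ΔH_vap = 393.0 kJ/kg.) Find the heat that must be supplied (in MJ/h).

Q = 60300 MJ/h

liquid 54.6→80.1 °C: 44.37 kJ/kg
vaporisation at 80.1 °C: 393 kJ/kg
vapour 80.1→144 °C: 67.734 kJ/kg
Δh = 44.37 + 393 + 67.734 = 505.1 kJ/kg
Q = ṁ·Δh = 33.16 kg/s × 505.1 kJ/kg = 16749 kJ/s
|Q| = 16749 kW = 60297 MJ/h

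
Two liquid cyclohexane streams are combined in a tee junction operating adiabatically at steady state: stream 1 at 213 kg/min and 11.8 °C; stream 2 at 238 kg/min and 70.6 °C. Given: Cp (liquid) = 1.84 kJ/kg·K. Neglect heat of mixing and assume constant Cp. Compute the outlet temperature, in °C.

No heat crosses the boundary, so H_out = H_in.
T_out = Σ ṁᵢCp,ᵢTᵢ / Σ ṁᵢCp,ᵢ
      = 35542 / 829.84 = 42.83 °C

T_out = 42.8 °C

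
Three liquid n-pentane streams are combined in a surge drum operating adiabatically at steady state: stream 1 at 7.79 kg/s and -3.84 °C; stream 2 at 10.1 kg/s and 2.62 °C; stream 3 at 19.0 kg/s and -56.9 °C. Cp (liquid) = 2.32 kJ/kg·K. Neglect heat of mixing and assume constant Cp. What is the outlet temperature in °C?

T_out = -29.4 °C

Energy balance with Q = 0: Σ ṁᵢCp,ᵢ(T_out − Tᵢ) = 0
T_out = Σ ṁᵢCp,ᵢTᵢ / Σ ṁᵢCp,ᵢ
      = -2516.2 / 85.585 = -29.4 °C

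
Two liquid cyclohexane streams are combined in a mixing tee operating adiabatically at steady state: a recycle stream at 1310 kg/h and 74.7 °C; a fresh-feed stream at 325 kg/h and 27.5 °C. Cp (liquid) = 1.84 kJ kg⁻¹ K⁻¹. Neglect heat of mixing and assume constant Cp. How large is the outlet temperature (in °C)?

T_out = 65.3 °C

Energy balance with Q = 0: Σ ṁᵢCp,ᵢ(T_out − Tᵢ) = 0
T_out = Σ ṁᵢCp,ᵢTᵢ / Σ ṁᵢCp,ᵢ
      = 196500 / 3008.4 = 65.318 °C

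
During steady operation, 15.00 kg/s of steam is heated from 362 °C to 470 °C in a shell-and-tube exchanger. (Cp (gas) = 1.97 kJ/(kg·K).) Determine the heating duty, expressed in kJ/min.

Q = ṁ·Cp·ΔT = 15.00 × 1.97 × (470 − 362) = 3191.4 kJ/s
Heating duty = 191480 kJ/min

Q = 191000 kJ/min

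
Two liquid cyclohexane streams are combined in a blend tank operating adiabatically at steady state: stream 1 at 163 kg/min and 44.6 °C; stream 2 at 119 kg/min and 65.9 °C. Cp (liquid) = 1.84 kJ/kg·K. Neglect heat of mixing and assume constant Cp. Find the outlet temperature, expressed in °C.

No heat crosses the boundary, so H_out = H_in.
T_out = Σ ṁᵢCp,ᵢTᵢ / Σ ṁᵢCp,ᵢ
      = 27806 / 518.88 = 53.588 °C

T_out = 53.6 °C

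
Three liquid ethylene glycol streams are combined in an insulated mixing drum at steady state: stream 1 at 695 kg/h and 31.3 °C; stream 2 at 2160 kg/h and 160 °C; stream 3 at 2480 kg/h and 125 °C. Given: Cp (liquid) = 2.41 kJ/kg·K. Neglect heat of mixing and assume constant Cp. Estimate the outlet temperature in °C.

Adiabatic, steady state ⇒ Σ ṁᵢCp,ᵢ(T_out − Tᵢ) = 0
Σ ṁᵢCp,ᵢTᵢ = 695×2.41×31.3 + 2160×2.41×160 + 2480×2.41×125 = 1.6324e+06
Σ ṁᵢCp,ᵢ = 695×2.41 + 2160×2.41 + 2480×2.41 = 12857
T_out = 1.6324e+06 / 12857 = 126.96 °C

T_out = 127 °C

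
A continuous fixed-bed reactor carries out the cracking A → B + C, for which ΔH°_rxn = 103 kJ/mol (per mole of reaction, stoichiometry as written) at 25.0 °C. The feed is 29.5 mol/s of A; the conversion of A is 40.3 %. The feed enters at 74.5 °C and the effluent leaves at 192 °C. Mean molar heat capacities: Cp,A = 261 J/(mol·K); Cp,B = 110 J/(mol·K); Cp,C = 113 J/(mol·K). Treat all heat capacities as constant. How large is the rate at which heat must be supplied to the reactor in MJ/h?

Q_in = 7390 MJ/h

Extent of reaction ξ = 0.403 × 29.5 = 11.889 mol/s
Reaction term: ξ·ΔH°_rxn = 11.889 × 103 = 1224.5 kJ/s
Sensible, feed 74.5→25 °C: -381.13 kJ/s
Outlet flows (mol/s): A 17.611, B 11.889, C 11.889
Sensible, products 25→192 °C: 1210.4 kJ/s
Q = ΔH = 2053.8 kJ/s = 2053.8 kW
Heat supplied = 7393.5 MJ/h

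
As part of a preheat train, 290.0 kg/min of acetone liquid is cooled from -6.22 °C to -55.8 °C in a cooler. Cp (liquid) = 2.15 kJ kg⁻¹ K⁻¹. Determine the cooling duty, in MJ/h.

Q = ṁ·Cp·ΔT = 290.0 × 2.15 × (-55.8 − -6.22) = -30913 kJ/min
Converting: 30913 / 60 s = 515.22 kW
Cooling duty = 1854.8 MJ/h

Q_c = 1850 MJ/h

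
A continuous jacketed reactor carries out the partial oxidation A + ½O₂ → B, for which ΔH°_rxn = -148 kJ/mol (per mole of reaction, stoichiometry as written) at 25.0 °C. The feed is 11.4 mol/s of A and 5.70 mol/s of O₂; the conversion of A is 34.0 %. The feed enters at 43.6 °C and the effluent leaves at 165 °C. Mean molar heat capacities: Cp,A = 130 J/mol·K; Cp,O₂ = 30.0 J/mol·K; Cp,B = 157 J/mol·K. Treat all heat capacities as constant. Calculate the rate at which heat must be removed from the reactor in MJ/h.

Extent of reaction ξ = 0.340 × 11.4 = 3.876 mol/s
Reaction term: ξ·ΔH°_rxn = 3.876 × -148 = -573.65 kJ/s
Sensible, feed 43.6→25 °C: -30.746 kJ/s
Outlet flows (mol/s): A 7.524, O₂ 3.762, B 3.876
Sensible, products 25→165 °C: 237.93 kJ/s
Q = ΔH = -366.46 kJ/s = -366.46 kW
Heat removed = 1319.3 MJ/h

Q_out = 1320 MJ/h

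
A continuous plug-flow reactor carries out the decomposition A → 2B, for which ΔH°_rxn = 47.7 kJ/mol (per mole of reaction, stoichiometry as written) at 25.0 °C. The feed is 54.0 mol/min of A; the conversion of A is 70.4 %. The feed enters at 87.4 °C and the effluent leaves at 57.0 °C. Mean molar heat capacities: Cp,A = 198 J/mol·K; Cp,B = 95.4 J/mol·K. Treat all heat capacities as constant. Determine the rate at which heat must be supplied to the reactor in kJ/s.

Extent of reaction ξ = 0.704 × 54.0 = 38.016 mol/min
Reaction term: ξ·ΔH°_rxn = 38.016 × 47.7 = 1813.4 kJ/min
Sensible, feed 87.4→25 °C: -667.18 kJ/min
Outlet flows (mol/min): A 15.984, B 76.032
Sensible, products 25→57.0 °C: 333.39 kJ/min
Q = ΔH = 1479.6 kJ/min = 24.659 kW
Heat supplied = 24.659 kJ/s

Q_in = 24.7 kJ/s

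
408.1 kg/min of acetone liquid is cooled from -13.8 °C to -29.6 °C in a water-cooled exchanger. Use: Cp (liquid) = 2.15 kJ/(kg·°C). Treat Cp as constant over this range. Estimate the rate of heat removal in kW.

Q_c = 231 kW

Q = ṁ·Cp·ΔT = 408.1 × 2.15 × (-29.6 − -13.8) = -13863 kJ/min
Converting: 13863 / 60 s = 231.05 kW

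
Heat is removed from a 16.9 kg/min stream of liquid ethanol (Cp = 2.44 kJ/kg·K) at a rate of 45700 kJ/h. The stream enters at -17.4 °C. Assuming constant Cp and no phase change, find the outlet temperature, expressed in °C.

Q = 45700 kJ/h = 761.67 kJ/min
ΔT = Q/(ṁ·Cp) = 761.67/(16.9×2.44) = 18.471 K
T_out = -17.4 − 18.471 = -35.871 °C

T_out = -35.9 °C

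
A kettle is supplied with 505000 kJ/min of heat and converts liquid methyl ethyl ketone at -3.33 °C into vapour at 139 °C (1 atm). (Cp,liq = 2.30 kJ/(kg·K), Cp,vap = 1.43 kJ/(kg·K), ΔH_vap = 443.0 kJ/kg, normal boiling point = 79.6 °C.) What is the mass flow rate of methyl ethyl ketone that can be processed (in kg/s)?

Δh = 2.30×(79.6−-3.33) + 443.0 + 1.43×(139−79.6) = 718.68 kJ/kg
Q = 505000 kJ/min = 8416.7 kJ/s = 8416.7 kJ/s
ṁ = Q/Δh = 8416.7 / 718.68 = 11.711 kg/s

ṁ = 11.7 kg/s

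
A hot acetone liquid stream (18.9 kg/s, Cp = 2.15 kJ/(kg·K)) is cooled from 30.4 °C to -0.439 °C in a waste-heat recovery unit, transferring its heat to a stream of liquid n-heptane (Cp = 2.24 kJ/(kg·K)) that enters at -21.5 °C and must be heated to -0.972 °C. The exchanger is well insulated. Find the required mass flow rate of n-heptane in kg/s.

ṁ_c = 27.3 kg/s

Heat released by hot stream: Q = 18.9 × 2.15 × (30.4 − -0.439) = 1253.1 kJ/s
Energy balance on cold side (adiabatic exchanger): Q = ṁ_c·Cp_c·(T_c,out − T_c,in)
ṁ_c = 1253.1 / [2.24 × (-0.972 − -21.5)] = 27.252 kg/s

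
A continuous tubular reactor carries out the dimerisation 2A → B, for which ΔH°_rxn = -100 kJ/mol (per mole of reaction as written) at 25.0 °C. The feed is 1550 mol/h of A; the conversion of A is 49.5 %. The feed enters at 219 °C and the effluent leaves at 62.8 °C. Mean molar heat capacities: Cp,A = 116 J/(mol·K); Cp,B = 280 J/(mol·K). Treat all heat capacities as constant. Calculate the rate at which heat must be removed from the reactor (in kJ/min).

Extent of reaction ξ = 0.495 × 1550 / 2 = 383.62 mol/h
Reaction term: ξ·ΔH°_rxn = 383.62 × -100 = -38362 kJ/h
Sensible, feed 219→25 °C: -34881 kJ/h
Outlet flows (mol/h): A 782.75, B 383.62
Sensible, products 25→62.8 °C: 7492.5 kJ/h
Q = ΔH = -65751 kJ/h = -18.264 kW
Heat removed = 1095.9 kJ/min

Q_out = 1100 kJ/min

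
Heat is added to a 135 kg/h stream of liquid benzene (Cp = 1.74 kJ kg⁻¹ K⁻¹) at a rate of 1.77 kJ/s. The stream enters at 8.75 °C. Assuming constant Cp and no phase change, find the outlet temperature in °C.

T_out = 35.9 °C

Q = 1.77 kJ/s = 6372 kJ/h
ΔT = Q/(ṁ·Cp) = 6372/(135×1.74) = 27.126 K
T_out = 8.75 + 27.126 = 35.876 °C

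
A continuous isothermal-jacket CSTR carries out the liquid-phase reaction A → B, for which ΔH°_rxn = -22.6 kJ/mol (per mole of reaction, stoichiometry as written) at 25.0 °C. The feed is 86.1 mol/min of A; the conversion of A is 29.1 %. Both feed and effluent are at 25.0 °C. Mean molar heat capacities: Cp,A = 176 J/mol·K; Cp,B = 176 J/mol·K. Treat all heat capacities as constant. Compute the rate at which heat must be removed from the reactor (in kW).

Q_out = 9.44 kW

Extent of reaction ξ = 0.291 × 86.1 = 25.055 mol/min
Reaction term: ξ·ΔH°_rxn = 25.055 × -22.6 = -566.25 kJ/min
Q = ΔH = -566.25 kJ/min = -9.4374 kW
Heat removed = 9.4374 kW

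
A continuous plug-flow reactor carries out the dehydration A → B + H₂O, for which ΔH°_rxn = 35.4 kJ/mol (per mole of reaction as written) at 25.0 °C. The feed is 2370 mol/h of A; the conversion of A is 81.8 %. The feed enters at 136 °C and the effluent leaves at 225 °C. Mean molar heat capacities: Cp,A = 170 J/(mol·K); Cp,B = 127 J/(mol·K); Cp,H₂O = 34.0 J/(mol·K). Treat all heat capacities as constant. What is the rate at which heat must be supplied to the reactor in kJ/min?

Extent of reaction ξ = 0.818 × 2370 = 1938.7 mol/h
Reaction term: ξ·ΔH°_rxn = 1938.7 × 35.4 = 68629 kJ/h
Sensible, feed 136→25 °C: -44722 kJ/h
Outlet flows (mol/h): A 431.34, B 1938.7, H₂O 1938.7
Sensible, products 25→225 °C: 77090 kJ/h
Q = ΔH = 101000 kJ/h = 28.055 kW
Heat supplied = 1683.3 kJ/min

Q_in = 1680 kJ/min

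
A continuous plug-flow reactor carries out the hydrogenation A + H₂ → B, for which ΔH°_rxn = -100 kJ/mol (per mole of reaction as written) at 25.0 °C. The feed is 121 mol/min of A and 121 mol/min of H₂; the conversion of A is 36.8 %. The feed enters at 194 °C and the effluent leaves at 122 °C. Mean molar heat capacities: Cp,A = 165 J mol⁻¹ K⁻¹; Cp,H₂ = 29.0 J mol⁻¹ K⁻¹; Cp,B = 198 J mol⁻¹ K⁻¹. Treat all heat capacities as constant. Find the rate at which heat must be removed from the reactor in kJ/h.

Q_out = 368000 kJ/h

Extent of reaction ξ = 0.368 × 121 = 44.528 mol/min
Reaction term: ξ·ΔH°_rxn = 44.528 × -100 = -4452.8 kJ/min
Sensible, feed 194→25 °C: -3967.1 kJ/min
Outlet flows (mol/min): A 76.472, H₂ 76.472, B 44.528
Sensible, products 25→122 °C: 2294.3 kJ/min
Q = ΔH = -6125.7 kJ/min = -102.09 kW
Heat removed = 367540 kJ/h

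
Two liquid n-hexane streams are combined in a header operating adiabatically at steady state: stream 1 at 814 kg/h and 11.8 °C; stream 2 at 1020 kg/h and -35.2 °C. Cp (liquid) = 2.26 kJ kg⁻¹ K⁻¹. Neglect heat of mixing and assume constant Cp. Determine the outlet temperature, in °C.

T_out = -14.3 °C

No heat crosses the boundary, so H_out = H_in.
Σ ṁᵢCp,ᵢTᵢ = 814×2.26×11.8 + 1020×2.26×-35.2 = -59435
Σ ṁᵢCp,ᵢ = 814×2.26 + 1020×2.26 = 4144.8
T_out = -59435 / 4144.8 = -14.34 °C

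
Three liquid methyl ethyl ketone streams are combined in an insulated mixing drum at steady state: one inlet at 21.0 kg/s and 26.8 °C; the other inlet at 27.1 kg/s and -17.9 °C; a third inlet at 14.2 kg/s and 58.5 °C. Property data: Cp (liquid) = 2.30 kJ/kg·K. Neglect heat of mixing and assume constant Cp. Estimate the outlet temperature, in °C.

T_out = 14.6 °C

No heat crosses the boundary, so H_out = H_in.
T_out = Σ ṁᵢCp,ᵢTᵢ / Σ ṁᵢCp,ᵢ
      = 2089.3 / 143.29 = 14.581 °C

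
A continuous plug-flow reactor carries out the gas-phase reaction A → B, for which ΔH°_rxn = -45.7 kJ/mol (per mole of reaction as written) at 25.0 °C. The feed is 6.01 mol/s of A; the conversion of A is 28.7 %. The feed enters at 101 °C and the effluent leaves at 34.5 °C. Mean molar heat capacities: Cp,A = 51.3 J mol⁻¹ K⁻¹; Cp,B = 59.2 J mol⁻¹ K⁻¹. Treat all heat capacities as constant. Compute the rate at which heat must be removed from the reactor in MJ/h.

Extent of reaction ξ = 0.287 × 6.01 = 1.7249 mol/s
Reaction term: ξ·ΔH°_rxn = 1.7249 × -45.7 = -78.827 kJ/s
Sensible, feed 101→25 °C: -23.432 kJ/s
Outlet flows (mol/s): A 4.2851, B 1.7249
Sensible, products 25→34.5 °C: 3.0584 kJ/s
Q = ΔH = -99.2 kJ/s = -99.2 kW
Heat removed = 357.12 MJ/h

Q_out = 357 MJ/h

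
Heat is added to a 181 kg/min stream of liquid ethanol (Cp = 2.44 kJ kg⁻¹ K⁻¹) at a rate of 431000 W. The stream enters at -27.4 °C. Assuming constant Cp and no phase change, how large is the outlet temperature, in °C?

T_out = 31.2 °C

Q = 431000 W = 25860 kJ/min
ΔT = Q/(ṁ·Cp) = 25860/(181×2.44) = 58.554 K
T_out = -27.4 + 58.554 = 31.154 °C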